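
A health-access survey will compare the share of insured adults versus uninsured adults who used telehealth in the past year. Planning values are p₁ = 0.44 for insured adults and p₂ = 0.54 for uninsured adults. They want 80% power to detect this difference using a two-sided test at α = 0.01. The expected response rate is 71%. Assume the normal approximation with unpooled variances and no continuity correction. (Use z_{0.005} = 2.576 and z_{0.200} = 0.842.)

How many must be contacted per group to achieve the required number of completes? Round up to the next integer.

n = 815 per group

n = (z_{α/2} + z_β)² · [p₁(1−p₁) + p₂(1−p₂)] / (p₁ − p₂)²
  = (2.576 + 0.842)² · (0.44·0.56 + 0.54·0.46) / (-0.10)²
  = (3.418)² · (0.2464 + 0.2484) / 0.0100
  = 11.6827 · 0.4948 / 0.0100
  = 578.06
Adjust for 71% response: 578.06 / 0.71 = 814.17.
Round up → n = 815 per group.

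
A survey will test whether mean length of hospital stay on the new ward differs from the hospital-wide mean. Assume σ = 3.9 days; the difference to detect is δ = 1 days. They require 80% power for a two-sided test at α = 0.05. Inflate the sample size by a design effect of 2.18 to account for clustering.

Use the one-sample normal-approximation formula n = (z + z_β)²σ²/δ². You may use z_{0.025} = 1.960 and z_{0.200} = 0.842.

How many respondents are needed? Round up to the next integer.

n = (z_{α/2} + z_β)² · σ² / δ²
  = (1.960 + 0.842)² · 3.9² / 1²
  = 7.8512 · 15.21 / 1
  = 119.42
Design effect: 2.18 × 119.42 = 260.33.
Round up → n = 261.

n = 261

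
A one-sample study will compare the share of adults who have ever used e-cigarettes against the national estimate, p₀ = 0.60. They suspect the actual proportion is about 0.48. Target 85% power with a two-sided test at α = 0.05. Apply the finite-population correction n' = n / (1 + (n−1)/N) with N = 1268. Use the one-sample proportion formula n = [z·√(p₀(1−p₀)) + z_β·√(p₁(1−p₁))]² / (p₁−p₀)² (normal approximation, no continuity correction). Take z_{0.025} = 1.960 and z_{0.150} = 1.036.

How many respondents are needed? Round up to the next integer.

n = [z_{α/2}·√(p₀q₀) + z_β·√(p₁q₁)]² / (p₁ − p₀)²
  = [1.960·√(0.60·0.40) + 1.036·√(0.48·0.52)]² / (-0.12)²
  = [1.960·0.4899 + 1.036·0.4996]² / 0.0144
  = [1.4778]² / 0.0144
  = 151.66
Finite-population correction (N = 1268): 151.66 / (1 + (151.66 − 1)/1268) = 135.55.
Round up → n = 136.

n = 136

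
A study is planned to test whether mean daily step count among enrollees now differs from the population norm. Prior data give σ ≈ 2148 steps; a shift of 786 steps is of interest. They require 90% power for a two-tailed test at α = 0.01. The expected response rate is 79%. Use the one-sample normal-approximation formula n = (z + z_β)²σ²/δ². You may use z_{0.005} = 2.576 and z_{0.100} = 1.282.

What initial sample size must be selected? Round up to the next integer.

n = (z_{α/2} + z_β)² · σ² / δ²
  = (2.576 + 1.282)² · 2148² / 786²
  = 14.8842 · 4613904 / 617796
  = 111.16
Adjust for 79% response: 111.16 / 0.79 = 140.71.
Round up → n = 141.

n = 141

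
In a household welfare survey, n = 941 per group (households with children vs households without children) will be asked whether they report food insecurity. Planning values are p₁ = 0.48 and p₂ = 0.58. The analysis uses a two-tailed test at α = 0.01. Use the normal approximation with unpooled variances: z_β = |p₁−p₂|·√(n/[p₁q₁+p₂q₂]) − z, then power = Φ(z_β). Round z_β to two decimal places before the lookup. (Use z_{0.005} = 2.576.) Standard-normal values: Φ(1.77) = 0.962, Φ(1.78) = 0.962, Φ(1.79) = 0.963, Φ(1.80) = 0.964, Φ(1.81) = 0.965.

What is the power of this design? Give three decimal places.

Power ≈ 0.963

z_β = |p₁−p₂|·√(n/[p₁q₁+p₂q₂]) − z_{α/2}
    = 0.10 · √(941/0.4932) − 2.576
    = 0.10 · 43.6801 − 2.576
    = 4.3680 − 2.576 = 1.7920 → 1.79
Power = Φ(1.79) = 0.963.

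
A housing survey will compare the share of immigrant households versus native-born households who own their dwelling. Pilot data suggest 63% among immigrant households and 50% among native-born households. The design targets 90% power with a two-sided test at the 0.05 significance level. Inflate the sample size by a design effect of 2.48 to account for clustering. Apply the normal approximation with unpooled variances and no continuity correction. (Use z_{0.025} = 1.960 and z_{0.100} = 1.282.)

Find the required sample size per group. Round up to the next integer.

n = (z_{α/2} + z_β)² · [p₁(1−p₁) + p₂(1−p₂)] / (p₁ − p₂)²
  = (1.960 + 1.282)² · (0.63·0.37 + 0.50·0.50) / (0.13)²
  = (3.242)² · (0.2331 + 0.2500) / 0.0169
  = 10.5106 · 0.4831 / 0.0169
  = 300.45
Design effect: 2.48 × 300.45 = 745.12.
Round up → n = 746 per group.

n = 746 per group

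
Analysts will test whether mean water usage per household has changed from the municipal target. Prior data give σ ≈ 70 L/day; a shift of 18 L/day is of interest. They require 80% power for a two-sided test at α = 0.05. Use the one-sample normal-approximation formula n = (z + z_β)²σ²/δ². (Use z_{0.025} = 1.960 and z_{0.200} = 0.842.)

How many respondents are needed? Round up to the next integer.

n = 119

n = (z_{α/2} + z_β)² · σ² / δ²
  = (1.960 + 0.842)² · 70² / 18²
  = 7.8512 · 4900 / 324
  = 118.74
Round up → n = 119.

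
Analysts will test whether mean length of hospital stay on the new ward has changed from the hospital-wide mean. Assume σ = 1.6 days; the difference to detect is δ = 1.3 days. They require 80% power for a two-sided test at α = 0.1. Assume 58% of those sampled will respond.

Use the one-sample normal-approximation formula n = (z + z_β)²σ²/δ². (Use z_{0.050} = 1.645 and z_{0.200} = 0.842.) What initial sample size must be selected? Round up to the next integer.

n = 17

n = (z_{α/2} + z_β)² · σ² / δ²
  = (1.645 + 0.842)² · 1.6² / 1.3²
  = 6.1852 · 2.56 / 1.69
  = 9.37
Adjust for 58% response: 9.37 / 0.58 = 16.15.
Round up → n = 17.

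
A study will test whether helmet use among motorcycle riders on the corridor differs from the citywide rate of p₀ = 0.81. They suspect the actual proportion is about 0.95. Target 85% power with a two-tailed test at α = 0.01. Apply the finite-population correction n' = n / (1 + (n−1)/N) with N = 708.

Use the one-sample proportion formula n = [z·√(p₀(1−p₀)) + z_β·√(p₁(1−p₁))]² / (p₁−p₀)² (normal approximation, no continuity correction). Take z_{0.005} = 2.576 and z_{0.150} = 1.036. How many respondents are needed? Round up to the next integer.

n = [z_{α/2}·√(p₀q₀) + z_β·√(p₁q₁)]² / (p₁ − p₀)²
  = [2.576·√(0.81·0.19) + 1.036·√(0.95·0.05)]² / (0.14)²
  = [2.576·0.3923 + 1.036·0.2179]² / 0.0196
  = [1.2364]² / 0.0196
  = 77.99
Finite-population correction (N = 708): 77.99 / (1 + (77.99 − 1)/708) = 70.34.
Round up → n = 71.

n = 71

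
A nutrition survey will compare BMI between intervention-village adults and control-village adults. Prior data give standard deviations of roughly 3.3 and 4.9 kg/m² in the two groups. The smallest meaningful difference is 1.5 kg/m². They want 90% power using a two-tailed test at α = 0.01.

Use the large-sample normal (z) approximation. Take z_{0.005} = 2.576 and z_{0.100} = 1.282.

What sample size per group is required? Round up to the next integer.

n = (z_{α/2} + z_β)² · (σ₁² + σ₂²) / δ²
  = (2.576 + 1.282)² · (3.3² + 4.9² = 34.9) / 1.5²
  = 14.8842 · 34.9 / 2.25
  = 230.87
Round up → n = 231 per group.

n = 231 per group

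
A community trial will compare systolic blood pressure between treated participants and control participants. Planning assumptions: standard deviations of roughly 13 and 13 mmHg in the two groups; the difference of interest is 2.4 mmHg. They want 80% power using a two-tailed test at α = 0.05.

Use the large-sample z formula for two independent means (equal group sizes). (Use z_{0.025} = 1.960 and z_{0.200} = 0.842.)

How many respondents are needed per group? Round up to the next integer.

n = 461 per group

n = (z_{α/2} + z_β)² · (σ₁² + σ₂²) / δ²
  = (1.960 + 0.842)² · (13² + 13² = 338) / 2.4²
  = 7.8512 · 338 / 5.76
  = 460.71
Round up → n = 461 per group.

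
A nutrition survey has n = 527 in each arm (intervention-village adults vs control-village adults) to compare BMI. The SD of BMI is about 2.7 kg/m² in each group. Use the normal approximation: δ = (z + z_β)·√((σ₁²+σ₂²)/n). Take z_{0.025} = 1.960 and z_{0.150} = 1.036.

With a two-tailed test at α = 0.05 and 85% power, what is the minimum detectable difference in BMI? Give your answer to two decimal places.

Minimum detectable difference ≈ 0.50 kg/m²

δ = (z_{α/2} + z_β) · √((σ₁²+σ₂²)/n)
  = (1.960 + 1.036) · √(14.58/527)
  = 2.996 · √0.02767
  = 2.996 · 0.1663
  = 0.4983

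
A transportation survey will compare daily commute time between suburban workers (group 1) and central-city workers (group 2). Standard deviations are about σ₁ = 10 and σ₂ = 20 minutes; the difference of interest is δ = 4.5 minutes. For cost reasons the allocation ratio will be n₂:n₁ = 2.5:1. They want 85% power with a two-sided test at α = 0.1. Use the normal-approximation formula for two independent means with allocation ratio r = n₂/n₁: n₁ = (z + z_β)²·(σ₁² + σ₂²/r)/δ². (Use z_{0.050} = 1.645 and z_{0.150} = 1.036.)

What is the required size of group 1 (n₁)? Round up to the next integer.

n₁ = (z_{α/2} + z_β)² · (σ₁² + σ₂²/r) / δ²
   = (1.645 + 1.036)² · (10² + 20²/2.5) / 4.5²
   = 7.1878 · (100 + 160) / 20.25
   = 7.1878 · 260 / 20.25
   = 92.29
Round up → n₁ = 93; n₂ = r·n₁ = 2.5 × 93 = 233.

n₁ = 93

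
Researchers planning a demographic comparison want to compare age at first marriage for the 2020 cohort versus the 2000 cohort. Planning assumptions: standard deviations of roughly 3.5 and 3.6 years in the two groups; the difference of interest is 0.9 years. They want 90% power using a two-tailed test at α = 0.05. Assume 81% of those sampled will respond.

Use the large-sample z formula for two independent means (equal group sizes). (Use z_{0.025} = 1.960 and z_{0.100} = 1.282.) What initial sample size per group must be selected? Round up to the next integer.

n = (z_{α/2} + z_β)² · (σ₁² + σ₂²) / δ²
  = (1.960 + 1.282)² · (3.5² + 3.6² = 25.21) / 0.9²
  = 10.5106 · 25.21 / 0.81
  = 327.13
Adjust for 81% response: 327.13 / 0.81 = 403.86.
Round up → n = 404 per group.

n = 404 per group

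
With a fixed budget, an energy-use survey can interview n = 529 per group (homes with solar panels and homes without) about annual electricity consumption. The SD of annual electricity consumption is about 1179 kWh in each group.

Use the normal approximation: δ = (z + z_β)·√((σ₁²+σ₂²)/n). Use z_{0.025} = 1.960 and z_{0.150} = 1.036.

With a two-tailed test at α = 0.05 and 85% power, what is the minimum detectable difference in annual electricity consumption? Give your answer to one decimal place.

Minimum detectable difference ≈ 217.2 kWh

δ = (z_{α/2} + z_β) · √((σ₁²+σ₂²)/n)
  = (1.960 + 1.036) · √(2780082/529)
  = 2.996 · √5255.4
  = 2.996 · 72.4938
  = 217.1915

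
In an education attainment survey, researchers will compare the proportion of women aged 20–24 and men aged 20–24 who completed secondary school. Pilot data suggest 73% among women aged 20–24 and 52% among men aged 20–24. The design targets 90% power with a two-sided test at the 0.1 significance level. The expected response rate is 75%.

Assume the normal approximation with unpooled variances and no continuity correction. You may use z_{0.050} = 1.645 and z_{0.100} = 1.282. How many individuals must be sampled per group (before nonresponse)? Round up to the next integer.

n = (z_{α/2} + z_β)² · [p₁(1−p₁) + p₂(1−p₂)] / (p₁ − p₂)²
  = (1.645 + 1.282)² · (0.73·0.27 + 0.52·0.48) / (0.21)²
  = (2.927)² · (0.1971 + 0.2496) / 0.0441
  = 8.5673 · 0.4467 / 0.0441
  = 86.78
Adjust for 75% response: 86.78 / 0.75 = 115.71.
Round up → n = 116 per group.

n = 116 per group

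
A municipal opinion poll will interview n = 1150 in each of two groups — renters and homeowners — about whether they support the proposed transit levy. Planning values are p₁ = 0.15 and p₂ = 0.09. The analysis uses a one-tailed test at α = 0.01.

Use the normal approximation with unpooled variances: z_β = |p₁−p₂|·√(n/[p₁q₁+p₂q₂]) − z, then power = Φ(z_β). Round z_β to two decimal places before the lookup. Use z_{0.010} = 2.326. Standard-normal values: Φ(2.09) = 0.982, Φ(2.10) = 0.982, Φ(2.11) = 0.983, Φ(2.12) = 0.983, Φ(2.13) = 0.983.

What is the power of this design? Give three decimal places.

z_β = |p₁−p₂|·√(n/[p₁q₁+p₂q₂]) − z_α
    = 0.06 · √(1150/0.2094) − 2.326
    = 0.06 · 74.1072 − 2.326
    = 4.4464 − 2.326 = 2.1204 → 2.12
Power = Φ(2.12) = 0.983.

Power ≈ 0.983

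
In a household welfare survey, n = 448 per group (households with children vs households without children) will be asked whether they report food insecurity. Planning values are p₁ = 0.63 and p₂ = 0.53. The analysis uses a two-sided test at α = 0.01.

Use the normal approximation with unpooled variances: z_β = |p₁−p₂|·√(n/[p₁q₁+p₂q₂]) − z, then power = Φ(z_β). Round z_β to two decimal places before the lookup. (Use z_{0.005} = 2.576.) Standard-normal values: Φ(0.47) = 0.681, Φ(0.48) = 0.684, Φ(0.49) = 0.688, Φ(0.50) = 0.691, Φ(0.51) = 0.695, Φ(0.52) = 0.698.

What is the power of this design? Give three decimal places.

z_β = |p₁−p₂|·√(n/[p₁q₁+p₂q₂]) − z_{α/2}
    = 0.10 · √(448/0.4822) − 2.576
    = 0.10 · 30.4807 − 2.576
    = 3.0481 − 2.576 = 0.4721 → 0.47
Power = Φ(0.47) = 0.681.

Power ≈ 0.681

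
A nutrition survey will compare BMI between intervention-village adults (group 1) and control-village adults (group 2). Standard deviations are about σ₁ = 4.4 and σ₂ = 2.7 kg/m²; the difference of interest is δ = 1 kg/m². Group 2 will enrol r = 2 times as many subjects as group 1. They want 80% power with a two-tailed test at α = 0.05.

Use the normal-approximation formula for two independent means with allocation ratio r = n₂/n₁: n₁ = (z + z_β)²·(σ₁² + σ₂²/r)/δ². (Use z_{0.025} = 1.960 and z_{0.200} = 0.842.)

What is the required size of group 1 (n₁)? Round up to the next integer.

n₁ = (z_{α/2} + z_β)² · (σ₁² + σ₂²/r) / δ²
   = (1.960 + 0.842)² · (4.4² + 2.7²/2) / 1²
   = 7.8512 · (19.36 + 3.645) / 1
   = 7.8512 · 23.005 / 1
   = 180.62
Round up → n₁ = 181; n₂ = r·n₁ = 2 × 181 = 362.

n₁ = 181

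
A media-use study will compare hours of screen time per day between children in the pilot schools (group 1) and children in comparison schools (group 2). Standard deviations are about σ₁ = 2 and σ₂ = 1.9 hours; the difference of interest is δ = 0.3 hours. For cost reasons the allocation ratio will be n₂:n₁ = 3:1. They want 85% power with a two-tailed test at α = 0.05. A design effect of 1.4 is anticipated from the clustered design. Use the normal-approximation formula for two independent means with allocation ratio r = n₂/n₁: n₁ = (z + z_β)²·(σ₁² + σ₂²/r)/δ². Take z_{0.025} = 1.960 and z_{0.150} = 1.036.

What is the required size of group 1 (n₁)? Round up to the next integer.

n₁ = (z_{α/2} + z_β)² · (σ₁² + σ₂²/r) / δ²
   = (1.960 + 1.036)² · (2² + 1.9²/3) / 0.3²
   = 8.9760 · (4 + 1.2033) / 0.09
   = 8.9760 · 5.2033 / 0.09
   = 518.95
Design effect: 1.4 × 518.95 = 726.53.
Round up → n₁ = 727; n₂ = r·n₁ = 3 × 727 = 2181.

n₁ = 727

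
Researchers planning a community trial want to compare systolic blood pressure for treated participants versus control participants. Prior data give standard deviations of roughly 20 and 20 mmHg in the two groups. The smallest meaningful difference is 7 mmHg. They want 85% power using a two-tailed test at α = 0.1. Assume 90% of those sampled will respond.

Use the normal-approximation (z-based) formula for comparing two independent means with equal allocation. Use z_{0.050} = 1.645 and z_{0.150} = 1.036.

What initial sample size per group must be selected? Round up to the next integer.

n = 131 per group

n = (z_{α/2} + z_β)² · (σ₁² + σ₂²) / δ²
  = (1.645 + 1.036)² · (20² + 20² = 800) / 7²
  = 7.1878 · 800 / 49
  = 117.35
Adjust for 90% response: 117.35 / 0.90 = 130.39.
Round up → n = 131 per group.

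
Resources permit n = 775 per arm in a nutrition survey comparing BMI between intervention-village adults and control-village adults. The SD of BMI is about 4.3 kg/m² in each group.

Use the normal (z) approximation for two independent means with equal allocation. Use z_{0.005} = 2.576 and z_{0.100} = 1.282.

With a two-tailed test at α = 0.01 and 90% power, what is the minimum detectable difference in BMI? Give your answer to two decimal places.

δ = (z_{α/2} + z_β) · √((σ₁²+σ₂²)/n)
  = (2.576 + 1.282) · √(36.98/775)
  = 3.858 · √0.04772
  = 3.858 · 0.2184
  = 0.8427

Minimum detectable difference ≈ 0.84 kg/m²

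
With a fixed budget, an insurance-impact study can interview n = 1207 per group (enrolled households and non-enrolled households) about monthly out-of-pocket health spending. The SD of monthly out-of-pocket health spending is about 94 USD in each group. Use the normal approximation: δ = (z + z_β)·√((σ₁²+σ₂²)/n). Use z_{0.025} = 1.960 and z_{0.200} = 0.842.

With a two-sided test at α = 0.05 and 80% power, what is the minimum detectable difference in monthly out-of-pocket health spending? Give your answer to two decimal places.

δ = (z_{α/2} + z_β) · √((σ₁²+σ₂²)/n)
  = (1.960 + 0.842) · √(17672/1207)
  = 2.802 · √14.6413
  = 2.802 · 3.8264
  = 10.7215

Minimum detectable difference ≈ 10.72 USD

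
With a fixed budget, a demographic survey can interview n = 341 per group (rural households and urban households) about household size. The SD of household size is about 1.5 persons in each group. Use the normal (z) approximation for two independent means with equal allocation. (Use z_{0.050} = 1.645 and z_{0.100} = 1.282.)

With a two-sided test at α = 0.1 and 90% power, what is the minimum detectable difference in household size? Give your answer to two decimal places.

δ = (z_{α/2} + z_β) · √((σ₁²+σ₂²)/n)
  = (1.645 + 1.282) · √(4.5/341)
  = 2.927 · √0.0132
  = 2.927 · 0.1149
  = 0.3362

Minimum detectable difference ≈ 0.34 persons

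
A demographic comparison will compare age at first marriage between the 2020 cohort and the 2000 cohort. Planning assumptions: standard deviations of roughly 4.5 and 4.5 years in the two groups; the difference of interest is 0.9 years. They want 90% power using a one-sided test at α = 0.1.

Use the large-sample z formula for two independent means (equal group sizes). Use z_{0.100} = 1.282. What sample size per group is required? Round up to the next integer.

n = (z_α + z_β)² · (σ₁² + σ₂²) / δ²
  = (1.282 + 1.282)² · (4.5² + 4.5² = 40.5) / 0.9²
  = 6.5741 · 40.5 / 0.81
  = 328.70
Round up → n = 329 per group.

n = 329 per group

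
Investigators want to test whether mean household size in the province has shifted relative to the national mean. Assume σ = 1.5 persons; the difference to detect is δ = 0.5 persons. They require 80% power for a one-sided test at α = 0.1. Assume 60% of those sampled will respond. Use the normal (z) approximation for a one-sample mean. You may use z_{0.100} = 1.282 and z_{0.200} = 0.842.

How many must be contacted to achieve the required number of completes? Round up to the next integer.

n = (z_α + z_β)² · σ² / δ²
  = (1.282 + 0.842)² · 1.5² / 0.5²
  = 4.5114 · 2.25 / 0.25
  = 40.60
Adjust for 60% response: 40.60 / 0.60 = 67.67.
Round up → n = 68.

n = 68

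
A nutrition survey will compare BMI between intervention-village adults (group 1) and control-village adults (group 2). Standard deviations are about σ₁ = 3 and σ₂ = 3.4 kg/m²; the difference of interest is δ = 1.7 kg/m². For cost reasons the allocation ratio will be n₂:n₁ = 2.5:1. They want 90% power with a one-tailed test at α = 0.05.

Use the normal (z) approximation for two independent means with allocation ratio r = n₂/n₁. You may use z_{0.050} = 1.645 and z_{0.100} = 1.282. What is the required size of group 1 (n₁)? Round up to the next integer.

n₁ = 41

n₁ = (z_α + z_β)² · (σ₁² + σ₂²/r) / δ²
   = (1.645 + 1.282)² · (3² + 3.4²/2.5) / 1.7²
   = 8.5673 · (9 + 4.624) / 2.89
   = 8.5673 · 13.624 / 2.89
   = 40.39
Round up → n₁ = 41; n₂ = r·n₁ = 2.5 × 41 = 103.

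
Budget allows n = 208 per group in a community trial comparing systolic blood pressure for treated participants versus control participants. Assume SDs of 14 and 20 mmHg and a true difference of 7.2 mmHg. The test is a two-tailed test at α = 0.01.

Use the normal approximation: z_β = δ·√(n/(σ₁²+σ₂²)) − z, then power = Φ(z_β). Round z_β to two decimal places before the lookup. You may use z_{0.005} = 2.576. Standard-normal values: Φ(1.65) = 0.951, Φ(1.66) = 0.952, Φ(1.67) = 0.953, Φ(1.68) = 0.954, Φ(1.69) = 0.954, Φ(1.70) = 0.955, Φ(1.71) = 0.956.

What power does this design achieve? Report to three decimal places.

z_β = δ·√(n/(σ₁²+σ₂²)) − z_{α/2}
    = 7.2 · √(208/596) − 2.576
    = 7.2 · 0.59076 − 2.576
    = 4.2534 − 2.576 = 1.6774 → 1.68
Power = Φ(1.68) = 0.954.

Power ≈ 0.954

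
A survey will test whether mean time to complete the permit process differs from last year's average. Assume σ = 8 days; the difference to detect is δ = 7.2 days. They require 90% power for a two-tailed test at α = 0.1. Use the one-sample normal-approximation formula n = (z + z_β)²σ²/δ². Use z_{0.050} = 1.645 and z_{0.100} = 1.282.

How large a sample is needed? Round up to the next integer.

n = (z_{α/2} + z_β)² · σ² / δ²
  = (1.645 + 1.282)² · 8² / 7.2²
  = 8.5673 · 64 / 51.84
  = 10.58
Round up → n = 11.

n = 11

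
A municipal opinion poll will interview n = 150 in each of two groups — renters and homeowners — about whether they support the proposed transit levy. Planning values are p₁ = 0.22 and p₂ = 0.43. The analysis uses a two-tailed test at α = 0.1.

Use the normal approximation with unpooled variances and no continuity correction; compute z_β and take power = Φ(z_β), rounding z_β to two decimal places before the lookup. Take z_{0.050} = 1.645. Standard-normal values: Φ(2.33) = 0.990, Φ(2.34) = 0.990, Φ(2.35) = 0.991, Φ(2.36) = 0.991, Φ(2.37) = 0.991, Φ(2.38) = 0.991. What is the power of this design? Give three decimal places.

z_β = |p₁−p₂|·√(n/[p₁q₁+p₂q₂]) − z_{α/2}
    = 0.21 · √(150/0.4167) − 1.645
    = 0.21 · 18.9729 − 1.645
    = 3.9843 − 1.645 = 2.3393 → 2.34
Power = Φ(2.34) = 0.990.

Power ≈ 0.990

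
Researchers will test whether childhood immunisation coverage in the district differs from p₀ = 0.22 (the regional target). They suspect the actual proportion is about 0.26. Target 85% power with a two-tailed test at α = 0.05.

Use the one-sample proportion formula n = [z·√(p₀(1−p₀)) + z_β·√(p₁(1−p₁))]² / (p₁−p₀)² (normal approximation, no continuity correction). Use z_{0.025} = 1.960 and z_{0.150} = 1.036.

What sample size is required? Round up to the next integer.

n = 1003

n = [z_{α/2}·√(p₀q₀) + z_β·√(p₁q₁)]² / (p₁ − p₀)²
  = [1.960·√(0.22·0.78) + 1.036·√(0.26·0.74)]² / (0.04)²
  = [1.960·0.4142 + 1.036·0.4386]² / 0.0016
  = [1.2663]² / 0.0016
  = 1002.27
Round up → n = 1003.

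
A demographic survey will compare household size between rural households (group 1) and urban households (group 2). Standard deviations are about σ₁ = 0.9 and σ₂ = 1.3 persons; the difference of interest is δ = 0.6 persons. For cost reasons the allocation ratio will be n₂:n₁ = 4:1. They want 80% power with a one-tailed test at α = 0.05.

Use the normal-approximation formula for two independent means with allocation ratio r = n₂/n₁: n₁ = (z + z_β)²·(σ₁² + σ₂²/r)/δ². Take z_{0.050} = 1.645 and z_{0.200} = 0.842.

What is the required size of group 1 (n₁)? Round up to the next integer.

n₁ = (z_α + z_β)² · (σ₁² + σ₂²/r) / δ²
   = (1.645 + 0.842)² · (0.9² + 1.3²/4) / 0.6²
   = 6.1852 · (0.81 + 0.4225) / 0.36
   = 6.1852 · 1.2325 / 0.36
   = 21.18
Round up → n₁ = 22; n₂ = r·n₁ = 4 × 22 = 88.

n₁ = 22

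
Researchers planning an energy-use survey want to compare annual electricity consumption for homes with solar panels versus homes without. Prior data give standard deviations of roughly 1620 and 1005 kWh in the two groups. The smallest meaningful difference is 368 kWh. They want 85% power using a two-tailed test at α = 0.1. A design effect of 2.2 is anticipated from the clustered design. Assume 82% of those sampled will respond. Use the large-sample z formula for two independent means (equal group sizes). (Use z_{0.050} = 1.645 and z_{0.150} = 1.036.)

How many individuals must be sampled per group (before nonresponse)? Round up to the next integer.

n = 518 per group

n = (z_{α/2} + z_β)² · (σ₁² + σ₂²) / δ²
  = (1.645 + 1.036)² · (1620² + 1005² = 3634425) / 368²
  = 7.1878 · 3634425 / 135424
  = 192.90
Design effect: 2.2 × 192.90 = 424.38.
Adjust for 82% response: 424.38 / 0.82 = 517.54.
Round up → n = 518 per group.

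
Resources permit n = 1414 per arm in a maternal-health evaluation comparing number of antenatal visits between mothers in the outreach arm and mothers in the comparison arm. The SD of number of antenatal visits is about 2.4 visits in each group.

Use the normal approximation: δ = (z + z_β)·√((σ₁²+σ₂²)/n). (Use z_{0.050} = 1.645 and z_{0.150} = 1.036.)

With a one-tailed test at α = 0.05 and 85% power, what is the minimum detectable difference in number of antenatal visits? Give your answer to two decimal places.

δ = (z_α + z_β) · √((σ₁²+σ₂²)/n)
  = (1.645 + 1.036) · √(11.52/1414)
  = 2.681 · √0.00815
  = 2.681 · 0.0903
  = 0.2420

Minimum detectable difference ≈ 0.24 visits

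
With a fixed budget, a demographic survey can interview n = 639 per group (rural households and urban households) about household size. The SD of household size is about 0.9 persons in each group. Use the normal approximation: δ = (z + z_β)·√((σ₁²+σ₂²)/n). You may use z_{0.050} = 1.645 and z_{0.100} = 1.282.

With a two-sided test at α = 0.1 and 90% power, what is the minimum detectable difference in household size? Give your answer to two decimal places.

δ = (z_{α/2} + z_β) · √((σ₁²+σ₂²)/n)
  = (1.645 + 1.282) · √(1.62/639)
  = 2.927 · √0.00254
  = 2.927 · 0.0504
  = 0.1474

Minimum detectable difference ≈ 0.15 persons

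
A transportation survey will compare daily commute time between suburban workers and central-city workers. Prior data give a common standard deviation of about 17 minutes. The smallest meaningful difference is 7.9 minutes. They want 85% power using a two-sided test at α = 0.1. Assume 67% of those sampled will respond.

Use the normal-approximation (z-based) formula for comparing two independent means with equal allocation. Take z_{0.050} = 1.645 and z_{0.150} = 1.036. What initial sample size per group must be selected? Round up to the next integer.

n = 100 per group

n = (z_{α/2} + z_β)² · (σ₁² + σ₂²) / δ²
  = (1.645 + 1.036)² · (2·17² = 578) / 7.9²
  = 7.1878 · 578 / 62.41
  = 66.57
Adjust for 67% response: 66.57 / 0.67 = 99.36.
Round up → n = 100 per group.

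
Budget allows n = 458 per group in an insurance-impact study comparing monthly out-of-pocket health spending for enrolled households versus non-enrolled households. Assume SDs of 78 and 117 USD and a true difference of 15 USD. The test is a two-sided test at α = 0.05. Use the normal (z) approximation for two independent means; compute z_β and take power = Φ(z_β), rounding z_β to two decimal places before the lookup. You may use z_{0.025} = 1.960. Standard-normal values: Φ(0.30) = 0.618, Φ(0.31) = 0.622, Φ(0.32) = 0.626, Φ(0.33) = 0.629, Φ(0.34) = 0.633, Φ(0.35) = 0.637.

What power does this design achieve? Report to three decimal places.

Power ≈ 0.626

z_β = δ·√(n/(σ₁²+σ₂²)) − z_{α/2}
    = 15 · √(458/19773) − 1.960
    = 15 · 0.15219 − 1.960
    = 2.2829 − 1.960 = 0.3229 → 0.32
Power = Φ(0.32) = 0.626.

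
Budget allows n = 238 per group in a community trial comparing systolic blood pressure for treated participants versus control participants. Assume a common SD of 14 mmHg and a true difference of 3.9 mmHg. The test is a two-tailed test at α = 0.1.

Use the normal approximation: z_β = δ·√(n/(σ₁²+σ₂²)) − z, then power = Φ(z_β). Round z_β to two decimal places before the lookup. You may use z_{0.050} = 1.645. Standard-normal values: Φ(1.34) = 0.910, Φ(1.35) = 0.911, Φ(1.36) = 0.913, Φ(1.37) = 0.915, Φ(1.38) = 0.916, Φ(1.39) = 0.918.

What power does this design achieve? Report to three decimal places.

Power ≈ 0.918

z_β = δ·√(n/(σ₁²+σ₂²)) − z_{α/2}
    = 3.9 · √(238/392) − 1.645
    = 3.9 · 0.77919 − 1.645
    = 3.0389 − 1.645 = 1.3939 → 1.39
Power = Φ(1.39) = 0.918.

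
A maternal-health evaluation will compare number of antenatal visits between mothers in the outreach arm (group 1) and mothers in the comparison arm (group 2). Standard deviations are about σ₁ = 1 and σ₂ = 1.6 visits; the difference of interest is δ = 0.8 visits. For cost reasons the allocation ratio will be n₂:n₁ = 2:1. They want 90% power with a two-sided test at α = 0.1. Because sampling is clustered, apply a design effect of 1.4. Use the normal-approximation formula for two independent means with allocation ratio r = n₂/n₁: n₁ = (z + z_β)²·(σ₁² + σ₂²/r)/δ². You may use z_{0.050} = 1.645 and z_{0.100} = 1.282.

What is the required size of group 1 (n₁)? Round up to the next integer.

n₁ = (z_{α/2} + z_β)² · (σ₁² + σ₂²/r) / δ²
   = (1.645 + 1.282)² · (1² + 1.6²/2) / 0.8²
   = 8.5673 · (1 + 1.28) / 0.64
   = 8.5673 · 2.28 / 0.64
   = 30.52
Design effect: 1.4 × 30.52 = 42.73.
Round up → n₁ = 43; n₂ = r·n₁ = 2 × 43 = 86.

n₁ = 43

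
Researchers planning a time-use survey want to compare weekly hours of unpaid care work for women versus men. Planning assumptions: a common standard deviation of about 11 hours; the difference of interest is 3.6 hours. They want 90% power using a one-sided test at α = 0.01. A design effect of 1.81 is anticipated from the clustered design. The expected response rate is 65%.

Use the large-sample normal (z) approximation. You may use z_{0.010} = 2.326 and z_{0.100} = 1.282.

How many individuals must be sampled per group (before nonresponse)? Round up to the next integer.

n = (z_α + z_β)² · (σ₁² + σ₂²) / δ²
  = (2.326 + 1.282)² · (2·11² = 242) / 3.6²
  = 13.0177 · 242 / 12.96
  = 243.08
Design effect: 1.81 × 243.08 = 439.97.
Adjust for 65% response: 439.97 / 0.65 = 676.88.
Round up → n = 677 per group.

n = 677 per group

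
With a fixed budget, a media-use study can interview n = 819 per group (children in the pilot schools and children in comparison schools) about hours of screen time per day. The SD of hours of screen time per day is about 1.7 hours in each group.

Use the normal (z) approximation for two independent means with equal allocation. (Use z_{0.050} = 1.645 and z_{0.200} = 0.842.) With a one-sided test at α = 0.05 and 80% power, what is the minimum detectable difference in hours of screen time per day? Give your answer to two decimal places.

δ = (z_α + z_β) · √((σ₁²+σ₂²)/n)
  = (1.645 + 0.842) · √(5.78/819)
  = 2.487 · √0.00706
  = 2.487 · 0.0840
  = 0.2089

Minimum detectable difference ≈ 0.21 hours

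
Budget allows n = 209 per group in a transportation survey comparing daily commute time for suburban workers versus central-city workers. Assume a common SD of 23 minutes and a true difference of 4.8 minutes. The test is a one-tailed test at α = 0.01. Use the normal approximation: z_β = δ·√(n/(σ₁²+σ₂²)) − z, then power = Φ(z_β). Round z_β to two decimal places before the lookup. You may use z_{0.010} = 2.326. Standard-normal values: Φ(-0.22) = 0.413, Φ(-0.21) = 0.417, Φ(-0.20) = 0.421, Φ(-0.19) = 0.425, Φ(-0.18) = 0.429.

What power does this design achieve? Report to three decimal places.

z_β = δ·√(n/(σ₁²+σ₂²)) − z_α
    = 4.8 · √(209/1058) − 2.326
    = 4.8 · 0.44446 − 2.326
    = 2.1334 − 2.326 = -0.1926 → -0.19
Power = Φ(-0.19) = 0.425.

Power ≈ 0.425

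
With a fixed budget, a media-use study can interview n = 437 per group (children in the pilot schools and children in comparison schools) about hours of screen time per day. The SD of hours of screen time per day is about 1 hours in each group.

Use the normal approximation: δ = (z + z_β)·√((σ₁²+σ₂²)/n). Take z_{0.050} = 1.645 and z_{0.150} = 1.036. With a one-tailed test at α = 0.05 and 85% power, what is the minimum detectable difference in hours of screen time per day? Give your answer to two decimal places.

Minimum detectable difference ≈ 0.18 hours

δ = (z_α + z_β) · √((σ₁²+σ₂²)/n)
  = (1.645 + 1.036) · √(2/437)
  = 2.681 · √0.00458
  = 2.681 · 0.0677
  = 0.1814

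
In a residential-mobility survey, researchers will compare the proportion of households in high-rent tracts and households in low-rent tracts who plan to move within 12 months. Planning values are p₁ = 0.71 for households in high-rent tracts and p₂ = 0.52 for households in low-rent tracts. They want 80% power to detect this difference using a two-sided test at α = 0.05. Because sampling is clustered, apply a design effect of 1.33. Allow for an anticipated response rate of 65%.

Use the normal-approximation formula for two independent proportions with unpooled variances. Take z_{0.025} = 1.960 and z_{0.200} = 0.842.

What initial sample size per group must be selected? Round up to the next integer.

n = (z_{α/2} + z_β)² · [p₁(1−p₁) + p₂(1−p₂)] / (p₁ − p₂)²
  = (1.960 + 0.842)² · (0.71·0.29 + 0.52·0.48) / (0.19)²
  = (2.802)² · (0.2059 + 0.2496) / 0.0361
  = 7.8512 · 0.4555 / 0.0361
  = 99.06
Design effect: 1.33 × 99.06 = 131.76.
Adjust for 65% response: 131.76 / 0.65 = 202.70.
Round up → n = 203 per group.

n = 203 per group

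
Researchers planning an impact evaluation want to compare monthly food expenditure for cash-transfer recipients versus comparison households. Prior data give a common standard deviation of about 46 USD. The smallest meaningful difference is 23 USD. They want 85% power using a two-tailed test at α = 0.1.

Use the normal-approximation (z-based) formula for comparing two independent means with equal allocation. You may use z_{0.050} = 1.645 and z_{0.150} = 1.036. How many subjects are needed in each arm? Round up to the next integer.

n = 58 per group

n = (z_{α/2} + z_β)² · (σ₁² + σ₂²) / δ²
  = (1.645 + 1.036)² · (2·46² = 4232) / 23²
  = 7.1878 · 4232 / 529
  = 57.50
Round up → n = 58 per group.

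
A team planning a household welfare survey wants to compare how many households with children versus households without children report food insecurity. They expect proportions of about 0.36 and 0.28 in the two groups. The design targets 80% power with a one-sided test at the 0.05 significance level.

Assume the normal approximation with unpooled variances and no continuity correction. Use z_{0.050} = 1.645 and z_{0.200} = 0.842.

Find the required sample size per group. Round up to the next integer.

n = 418 per group

n = (z_α + z_β)² · [p₁(1−p₁) + p₂(1−p₂)] / (p₁ − p₂)²
  = (1.645 + 0.842)² · (0.36·0.64 + 0.28·0.72) / (0.08)²
  = (2.487)² · (0.2304 + 0.2016) / 0.0064
  = 6.1852 · 0.4320 / 0.0064
  = 417.50
Round up → n = 418 per group.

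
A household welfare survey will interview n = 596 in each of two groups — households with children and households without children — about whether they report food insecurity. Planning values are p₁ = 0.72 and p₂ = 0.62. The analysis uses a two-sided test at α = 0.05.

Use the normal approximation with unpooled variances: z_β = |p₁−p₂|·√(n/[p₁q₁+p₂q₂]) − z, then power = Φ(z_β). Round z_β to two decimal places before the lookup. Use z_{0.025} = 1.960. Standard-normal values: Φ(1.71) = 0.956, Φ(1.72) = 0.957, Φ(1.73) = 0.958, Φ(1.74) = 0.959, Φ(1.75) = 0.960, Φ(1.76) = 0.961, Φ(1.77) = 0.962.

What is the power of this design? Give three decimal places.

Power ≈ 0.958

z_β = |p₁−p₂|·√(n/[p₁q₁+p₂q₂]) − z_{α/2}
    = 0.10 · √(596/0.4372) − 1.960
    = 0.10 · 36.9218 − 1.960
    = 3.6922 − 1.960 = 1.7322 → 1.73
Power = Φ(1.73) = 0.958.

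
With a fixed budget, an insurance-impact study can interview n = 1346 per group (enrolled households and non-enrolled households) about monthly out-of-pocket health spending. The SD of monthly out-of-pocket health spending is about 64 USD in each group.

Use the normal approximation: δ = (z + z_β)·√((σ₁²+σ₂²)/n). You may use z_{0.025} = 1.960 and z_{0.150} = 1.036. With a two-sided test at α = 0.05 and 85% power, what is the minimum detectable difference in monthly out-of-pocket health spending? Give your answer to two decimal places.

Minimum detectable difference ≈ 7.39 USD

δ = (z_{α/2} + z_β) · √((σ₁²+σ₂²)/n)
  = (1.960 + 1.036) · √(8192/1346)
  = 2.996 · √6.0862
  = 2.996 · 2.4670
  = 7.3912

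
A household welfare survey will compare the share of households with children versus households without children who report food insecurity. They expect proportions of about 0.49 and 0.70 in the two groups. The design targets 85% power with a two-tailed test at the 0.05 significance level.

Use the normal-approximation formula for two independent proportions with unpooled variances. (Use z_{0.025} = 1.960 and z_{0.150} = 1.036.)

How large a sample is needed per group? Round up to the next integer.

n = (z_{α/2} + z_β)² · [p₁(1−p₁) + p₂(1−p₂)] / (p₁ − p₂)²
  = (1.960 + 1.036)² · (0.49·0.51 + 0.70·0.30) / (-0.21)²
  = (2.996)² · (0.2499 + 0.2100) / 0.0441
  = 8.9760 · 0.4599 / 0.0441
  = 93.61
Round up → n = 94 per group.

n = 94 per group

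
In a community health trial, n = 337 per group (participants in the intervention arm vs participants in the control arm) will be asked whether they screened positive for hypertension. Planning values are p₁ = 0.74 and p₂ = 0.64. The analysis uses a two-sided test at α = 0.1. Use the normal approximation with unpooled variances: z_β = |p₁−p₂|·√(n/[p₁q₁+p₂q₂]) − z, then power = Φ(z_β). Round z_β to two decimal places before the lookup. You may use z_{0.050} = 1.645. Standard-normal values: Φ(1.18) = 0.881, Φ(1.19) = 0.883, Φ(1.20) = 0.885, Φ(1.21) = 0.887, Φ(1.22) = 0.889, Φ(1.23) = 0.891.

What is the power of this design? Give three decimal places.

z_β = |p₁−p₂|·√(n/[p₁q₁+p₂q₂]) − z_{α/2}
    = 0.10 · √(337/0.4228) − 1.645
    = 0.10 · 28.2324 − 1.645
    = 2.8232 − 1.645 = 1.1782 → 1.18
Power = Φ(1.18) = 0.881.

Power ≈ 0.881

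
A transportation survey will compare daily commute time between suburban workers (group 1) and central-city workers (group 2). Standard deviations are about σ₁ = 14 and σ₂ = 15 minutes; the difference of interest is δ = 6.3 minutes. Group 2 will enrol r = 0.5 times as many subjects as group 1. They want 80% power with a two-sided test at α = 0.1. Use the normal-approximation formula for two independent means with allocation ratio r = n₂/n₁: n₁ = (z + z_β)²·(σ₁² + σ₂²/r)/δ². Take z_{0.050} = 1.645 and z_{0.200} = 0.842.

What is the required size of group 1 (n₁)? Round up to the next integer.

n₁ = (z_{α/2} + z_β)² · (σ₁² + σ₂²/r) / δ²
   = (1.645 + 0.842)² · (14² + 15²/0.5) / 6.3²
   = 6.1852 · (196 + 450) / 39.69
   = 6.1852 · 646 / 39.69
   = 100.67
Round up → n₁ = 101; n₂ = r·n₁ = 0.5 × 101 = 51.

n₁ = 101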